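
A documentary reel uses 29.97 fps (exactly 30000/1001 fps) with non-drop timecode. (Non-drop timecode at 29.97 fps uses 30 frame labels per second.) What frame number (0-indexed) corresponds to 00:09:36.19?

Total seconds to the label: (0 × 3600 + 9 × 60 + 36) = 576.
Frame index = 576 × 30 + 19 = 17299.

frame 17299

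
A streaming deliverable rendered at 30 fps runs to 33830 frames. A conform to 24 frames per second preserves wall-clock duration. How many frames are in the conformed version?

Target frames = source frames × (target rate / source rate) = 33830 × (24)/(30) = 33830 × 4/5 = 27064.

27064 frames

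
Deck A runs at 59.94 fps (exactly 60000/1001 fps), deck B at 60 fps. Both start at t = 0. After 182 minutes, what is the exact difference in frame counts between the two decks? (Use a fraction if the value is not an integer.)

7200/11 frames

182 min = 10920 s.
A emits 60000/1001 × 10920 = 7200000/11 frames; B emits 60 × 10920 = 655200.
Difference = 7200/11 frames (≈ 654.5455); B is ahead of A.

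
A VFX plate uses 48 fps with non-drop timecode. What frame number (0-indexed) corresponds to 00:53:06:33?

152961

Total seconds to the label: (0 × 3600 + 53 × 60 + 6) = 3186.
Frame index = 3186 × 48 + 33 = 152961.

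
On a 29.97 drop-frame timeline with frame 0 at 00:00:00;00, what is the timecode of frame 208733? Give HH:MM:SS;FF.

01:56:04;23

Ten DF minutes hold 17982 frames, so frame 208733 lies in block 11 (frames 197802–215783) with 10931 frames into that block.
The block's first minute is 1800 frames and the rest 1798 each; 10931 frames reaches minute 6, so 11 × 18 + 6 × 2 = 210 labels have been skipped so far.
Adding those back, label number 208733 + 210 = 208943 at 30 labels/s is 6964 s + 23 f = 1 h 56 min 4 s frame 23, i.e. 01:56:04;23.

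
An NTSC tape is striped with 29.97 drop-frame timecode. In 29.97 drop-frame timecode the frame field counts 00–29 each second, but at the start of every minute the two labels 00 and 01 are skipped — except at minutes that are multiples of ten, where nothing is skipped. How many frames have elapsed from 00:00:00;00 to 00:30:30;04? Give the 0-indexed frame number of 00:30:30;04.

As if non-drop at 30 labels/s: (0 × 3600 + 30 × 60 + 30) × 30 + 4 = 54904.
Minute boundaries passed: 30; those not divisible by 10: 30 − 3 = 27; dropped labels = 2 × 27 = 54.
Actual frame index = 54904 − 54 = 54850.

54850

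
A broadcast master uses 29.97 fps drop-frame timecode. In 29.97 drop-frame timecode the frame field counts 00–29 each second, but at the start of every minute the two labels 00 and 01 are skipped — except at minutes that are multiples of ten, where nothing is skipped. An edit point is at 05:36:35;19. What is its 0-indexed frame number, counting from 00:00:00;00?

605263

As if non-drop at 30 labels/s: (5 × 3600 + 36 × 60 + 35) × 30 + 19 = 605869.
Minute boundaries passed: 336; those not divisible by 10: 336 − 33 = 303; dropped labels = 2 × 303 = 606.
Actual frame index = 605869 − 606 = 605263.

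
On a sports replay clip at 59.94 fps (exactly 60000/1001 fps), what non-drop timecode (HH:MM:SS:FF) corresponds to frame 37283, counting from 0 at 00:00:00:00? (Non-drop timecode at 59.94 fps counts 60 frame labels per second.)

00:10:21:23

37283 ÷ 60 = 621 full seconds, remainder 23 frames.
621 s = 0 h 10 min 21 s.
Timecode: 00:10:21:23.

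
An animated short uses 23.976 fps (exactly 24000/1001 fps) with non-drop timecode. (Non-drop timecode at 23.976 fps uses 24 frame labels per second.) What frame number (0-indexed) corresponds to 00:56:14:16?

Total seconds to the label: (0 × 3600 + 56 × 60 + 14) = 3374.
Frame index = 3374 × 24 + 16 = 80992.

80992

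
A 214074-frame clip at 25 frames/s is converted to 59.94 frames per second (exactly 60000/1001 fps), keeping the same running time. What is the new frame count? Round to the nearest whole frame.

Frames at target rate = 214074 × (60000/1001) / (25) = 73396800/143 ≈ 513264.336.
Nearest whole frame: 513264.

513264 frames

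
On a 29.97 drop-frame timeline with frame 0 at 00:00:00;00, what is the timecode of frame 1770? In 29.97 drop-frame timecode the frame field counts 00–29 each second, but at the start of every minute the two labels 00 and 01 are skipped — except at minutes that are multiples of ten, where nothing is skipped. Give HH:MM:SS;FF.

00:00:59;00

Each 10-minute DF block holds 10 × 60 × 30 − 9 × 2 = 17982 frames. 1770 ÷ 17982 → 0 full blocks, remainder 1770.
Within the partial block the first minute is 1800 frames and each further minute 1798, so 0 further minute boundaries passed. Total skipped labels = 18 × 0 + 2 × 0 = 0.
Non-drop label index = 1770 + 0 = 1770; at 30 labels/s that is 00:00:59:00, i.e. DF 00:00:59;00.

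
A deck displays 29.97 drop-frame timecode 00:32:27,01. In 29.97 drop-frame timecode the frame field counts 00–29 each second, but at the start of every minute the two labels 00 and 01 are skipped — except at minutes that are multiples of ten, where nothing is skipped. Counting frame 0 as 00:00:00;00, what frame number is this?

58353

Complete 10-minute blocks: 3, each 17982 frames → 53946.
Remaining 2 whole minutes in the current block: 1800 + 1 × 1798 = 3598 frames.
Within the current minute: 27 × 30 + 1 − 2 = 809 (labels ;00/;01 skipped at this minute). Total = 53946 + 3598 + 809 = 58353.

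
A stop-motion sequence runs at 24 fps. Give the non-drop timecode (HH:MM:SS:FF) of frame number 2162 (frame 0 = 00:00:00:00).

00:01:30:02

2162 ÷ 24 = 90 full seconds, remainder 2 frames.
90 s = 0 h 1 min 30 s.
Timecode: 00:01:30:02.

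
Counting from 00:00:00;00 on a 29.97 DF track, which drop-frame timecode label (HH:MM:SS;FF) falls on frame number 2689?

Each 10-minute DF block holds 10 × 60 × 30 − 9 × 2 = 17982 frames. 2689 ÷ 17982 → 0 full blocks, remainder 2689.
Within the partial block the first minute is 1800 frames and each further minute 1798, so 1 further minute boundary passed. Total skipped labels = 18 × 0 + 2 × 1 = 2.
Non-drop label index = 2689 + 2 = 2691; at 30 labels/s that is 00:01:29:21, i.e. DF 00:01:29;21.

00:01:29;21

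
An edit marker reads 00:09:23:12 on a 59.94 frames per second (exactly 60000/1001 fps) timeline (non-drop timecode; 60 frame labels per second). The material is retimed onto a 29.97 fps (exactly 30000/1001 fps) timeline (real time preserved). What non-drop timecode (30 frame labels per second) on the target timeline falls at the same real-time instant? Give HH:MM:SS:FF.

Source frame index: (0×3600 + 9×60 + 23) × 60 + 12 = 33792.
Real time: 33792 / (60000/1001) = 352352/625 s.
Target frame: (352352/625) × (30000/1001) = 16896.
At 30 labels/s: frame 16896 → 00:09:23:06.

00:09:23:06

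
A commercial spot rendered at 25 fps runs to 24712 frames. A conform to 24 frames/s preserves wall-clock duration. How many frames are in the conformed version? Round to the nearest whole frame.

23724 frames

Frames at target rate = 24712 × (24) / (25) = 593088/25 ≈ 23723.520.
Nearest whole frame: 23724.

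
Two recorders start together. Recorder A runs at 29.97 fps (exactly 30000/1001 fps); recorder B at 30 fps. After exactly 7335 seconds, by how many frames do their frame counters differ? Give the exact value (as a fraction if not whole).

A emits 30000/1001 × 7335 = 220050000/1001 frames; B emits 30 × 7335 = 220050.
Difference = 220050/1001 frames (≈ 219.8302); B is ahead of A.

220050/1001 frames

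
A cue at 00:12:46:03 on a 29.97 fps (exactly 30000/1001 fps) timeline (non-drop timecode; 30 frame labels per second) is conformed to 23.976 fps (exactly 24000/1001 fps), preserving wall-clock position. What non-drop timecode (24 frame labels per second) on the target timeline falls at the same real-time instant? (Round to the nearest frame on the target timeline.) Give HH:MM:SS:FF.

Source frame index: (0×3600 + 12×60 + 46) × 30 + 3 = 22983.
Real time: 22983 / (30000/1001) = 7668661/10000 s.
Target frame: (7668661/10000) × (24000/1001) = 91932/5 ≈ 18386.400 → 18386.
At 24 labels/s: frame 18386 → 00:12:46:02.

00:12:46:02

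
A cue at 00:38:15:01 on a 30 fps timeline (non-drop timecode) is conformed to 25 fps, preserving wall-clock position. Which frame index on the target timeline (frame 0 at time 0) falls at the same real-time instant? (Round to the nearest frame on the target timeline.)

Source frame index: (0×3600 + 38×60 + 15) × 30 + 1 = 68851.
Real time: 68851 / (30) = 68851/30 s.
Target frame: (68851/30) × (25) = 344255/6 ≈ 57375.833 → 57376.

frame 57376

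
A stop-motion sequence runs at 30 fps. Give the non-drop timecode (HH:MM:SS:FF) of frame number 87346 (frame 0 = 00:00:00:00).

00:48:31:16

87346 ÷ 30 = 2911 full seconds, remainder 16 frames.
2911 s = 0 h 48 min 31 s.
Timecode: 00:48:31:16.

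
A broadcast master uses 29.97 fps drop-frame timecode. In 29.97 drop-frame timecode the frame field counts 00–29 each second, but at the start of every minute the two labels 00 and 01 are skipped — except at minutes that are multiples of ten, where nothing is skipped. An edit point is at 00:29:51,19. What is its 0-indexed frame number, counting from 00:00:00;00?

Complete 10-minute blocks: 2, each 17982 frames → 35964.
Remaining 9 whole minutes in the current block: 1800 + 8 × 1798 = 16184 frames.
Within the current minute: 51 × 30 + 19 − 2 = 1547 (labels ;00/;01 skipped at this minute). Total = 35964 + 16184 + 1547 = 53695.

53695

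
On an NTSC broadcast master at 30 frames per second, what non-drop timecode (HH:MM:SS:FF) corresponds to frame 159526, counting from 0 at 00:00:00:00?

01:28:37:16

159526 ÷ 30 = 5317 full seconds, remainder 16 frames.
5317 s = 1 h 28 min 37 s.
Timecode: 01:28:37:16.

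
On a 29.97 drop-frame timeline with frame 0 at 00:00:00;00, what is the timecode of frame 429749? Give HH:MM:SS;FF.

Ten DF minutes hold 17982 frames, so frame 429749 lies in block 23 (frames 413586–431567) with 16163 frames into that block.
The block's first minute is 1800 frames and the rest 1798 each; 16163 frames reaches minute 8, so 23 × 18 + 8 × 2 = 430 labels have been skipped so far.
Adding those back, label number 429749 + 430 = 430179 at 30 labels/s is 14339 s + 9 f = 3 h 58 min 59 s frame 9, i.e. 03:58:59;09.

03:58:59;09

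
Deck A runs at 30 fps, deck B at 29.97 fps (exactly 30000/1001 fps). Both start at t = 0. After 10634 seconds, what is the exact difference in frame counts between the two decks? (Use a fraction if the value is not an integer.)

24540/77 frames

A emits 30 × 10634 = 319020 frames; B emits 30000/1001 × 10634 = 24540000/77.
Difference = 24540/77 frames (≈ 318.7013); B is behind A.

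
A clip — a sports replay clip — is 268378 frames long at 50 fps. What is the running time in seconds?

Running time = 268378 / (50) = 5367.56 s.

5367.56 seconds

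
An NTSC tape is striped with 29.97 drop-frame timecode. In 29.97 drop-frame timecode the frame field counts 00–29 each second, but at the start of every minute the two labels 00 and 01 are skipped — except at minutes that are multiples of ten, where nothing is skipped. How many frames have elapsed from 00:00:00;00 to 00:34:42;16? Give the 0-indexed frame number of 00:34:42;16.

62414

As if non-drop at 30 labels/s: (0 × 3600 + 34 × 60 + 42) × 30 + 16 = 62476.
Minute boundaries passed: 34; those not divisible by 10: 34 − 3 = 31; dropped labels = 2 × 31 = 62.
Actual frame index = 62476 − 62 = 62414.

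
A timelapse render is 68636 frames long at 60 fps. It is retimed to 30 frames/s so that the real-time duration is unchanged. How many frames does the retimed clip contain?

34318 frames

Target frames = source frames × (target rate / source rate) = 68636 × (30)/(60) = 68636 × 1/2 = 34318.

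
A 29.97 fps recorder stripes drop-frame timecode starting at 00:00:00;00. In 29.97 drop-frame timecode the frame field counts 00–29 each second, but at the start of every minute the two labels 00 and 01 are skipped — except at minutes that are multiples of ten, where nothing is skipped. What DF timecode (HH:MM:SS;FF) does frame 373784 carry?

03:27:51;28

Each 10-minute DF block holds 10 × 60 × 30 − 9 × 2 = 17982 frames. 373784 ÷ 17982 → 20 full blocks, remainder 14144.
Within the partial block the first minute is 1800 frames and each further minute 1798, so 7 further minute boundaries passed. Total skipped labels = 18 × 20 + 2 × 7 = 374.
Non-drop label index = 373784 + 374 = 374158; at 30 labels/s that is 03:27:51:28, i.e. DF 03:27:51;28.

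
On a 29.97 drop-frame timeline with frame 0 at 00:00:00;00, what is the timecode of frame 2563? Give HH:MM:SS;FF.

00:01:25;15

Each 10-minute DF block holds 10 × 60 × 30 − 9 × 2 = 17982 frames. 2563 ÷ 17982 → 0 full blocks, remainder 2563.
Within the partial block the first minute is 1800 frames and each further minute 1798, so 1 further minute boundary passed. Total skipped labels = 18 × 0 + 2 × 1 = 2.
Non-drop label index = 2563 + 2 = 2565; at 30 labels/s that is 00:01:25:15, i.e. DF 00:01:25;15.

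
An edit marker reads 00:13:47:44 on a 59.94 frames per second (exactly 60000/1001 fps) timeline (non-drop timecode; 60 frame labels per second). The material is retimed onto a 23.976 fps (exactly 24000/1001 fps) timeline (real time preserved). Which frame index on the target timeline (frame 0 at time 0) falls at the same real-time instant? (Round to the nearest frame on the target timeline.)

Source frame index: (0×3600 + 13×60 + 47) × 60 + 44 = 49664.
Real time: 49664 / (60000/1001) = 1553552/1875 s.
Target frame: (1553552/1875) × (24000/1001) = 99328/5 ≈ 19865.600 → 19866.

frame 19866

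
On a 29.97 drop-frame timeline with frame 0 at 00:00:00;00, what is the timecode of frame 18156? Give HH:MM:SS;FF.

00:10:05;24

Ten DF minutes hold 17982 frames, so frame 18156 lies in block 1 (frames 17982–35963) with 174 frames into that block.
The block's first minute is 1800 frames and the rest 1798 each; 174 frames reaches minute 0, so 1 × 18 + 0 × 2 = 18 labels have been skipped so far.
Adding those back, label number 18156 + 18 = 18174 at 30 labels/s is 605 s + 24 f = 0 h 10 min 5 s frame 24, i.e. 00:10:05;24.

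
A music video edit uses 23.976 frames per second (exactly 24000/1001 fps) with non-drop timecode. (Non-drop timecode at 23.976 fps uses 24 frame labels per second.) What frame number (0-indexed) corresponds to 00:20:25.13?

frame 29413

Total seconds to the label: (0 × 3600 + 20 × 60 + 25) = 1225.
Frame index = 1225 × 24 + 13 = 29413.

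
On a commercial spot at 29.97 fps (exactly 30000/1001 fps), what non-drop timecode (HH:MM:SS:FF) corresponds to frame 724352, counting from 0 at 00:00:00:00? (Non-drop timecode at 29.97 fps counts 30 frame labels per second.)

06:42:25:02

724352 ÷ 30 = 24145 full seconds, remainder 2 frames.
24145 s = 6 h 42 min 25 s.
Timecode: 06:42:25:02.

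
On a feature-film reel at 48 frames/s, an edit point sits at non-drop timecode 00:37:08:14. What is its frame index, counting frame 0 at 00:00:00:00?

Total seconds to the label: (0 × 3600 + 37 × 60 + 8) = 2228.
Frame index = 2228 × 48 + 14 = 106958.

106958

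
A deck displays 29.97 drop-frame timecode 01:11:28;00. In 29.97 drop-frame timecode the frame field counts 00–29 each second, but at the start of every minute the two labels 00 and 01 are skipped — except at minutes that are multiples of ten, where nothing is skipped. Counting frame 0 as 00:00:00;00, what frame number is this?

128512

Complete 10-minute blocks: 7, each 17982 frames → 125874.
Remaining 1 whole minute in the current block: 1800 + 0 × 1798 = 1800 frames.
Within the current minute: 28 × 30 + 0 − 2 = 838 (labels ;00/;01 skipped at this minute). Total = 125874 + 1800 + 838 = 128512.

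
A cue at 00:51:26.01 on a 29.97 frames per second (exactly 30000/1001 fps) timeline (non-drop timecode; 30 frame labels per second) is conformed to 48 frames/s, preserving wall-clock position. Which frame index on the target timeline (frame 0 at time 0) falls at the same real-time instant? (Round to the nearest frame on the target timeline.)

frame 148278

Source frame index: (0×3600 + 51×60 + 26) × 30 + 1 = 92581.
Real time: 92581 / (30000/1001) = 92673581/30000 s.
Target frame: (92673581/30000) × (48) = 92673581/625 ≈ 148277.730 → 148278.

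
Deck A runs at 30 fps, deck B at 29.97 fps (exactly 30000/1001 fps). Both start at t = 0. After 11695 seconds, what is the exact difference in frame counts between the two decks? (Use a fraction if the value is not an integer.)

A emits 30 × 11695 = 350850 frames; B emits 30000/1001 × 11695 = 350850000/1001.
Difference = 350850/1001 frames (≈ 350.4995); B is behind A.

350850/1001 frames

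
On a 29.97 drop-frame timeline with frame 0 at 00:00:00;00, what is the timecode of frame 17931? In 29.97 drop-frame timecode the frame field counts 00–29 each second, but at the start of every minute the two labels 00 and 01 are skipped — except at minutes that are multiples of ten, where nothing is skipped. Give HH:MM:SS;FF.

Each 10-minute DF block holds 10 × 60 × 30 − 9 × 2 = 17982 frames. 17931 ÷ 17982 → 0 full blocks, remainder 17931.
Within the partial block the first minute is 1800 frames and each further minute 1798, so 9 further minute boundaries passed. Total skipped labels = 18 × 0 + 2 × 9 = 18.
Non-drop label index = 17931 + 18 = 17949; at 30 labels/s that is 00:09:58:09, i.e. DF 00:09:58;09.

00:09:58;09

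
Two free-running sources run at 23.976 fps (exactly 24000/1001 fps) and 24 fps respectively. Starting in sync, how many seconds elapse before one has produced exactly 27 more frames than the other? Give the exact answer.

The gap grows by |24 − 24000/1001| = 24/1001 frames per second.
Time for a 27-frame gap: 27 ÷ (24/1001) = 1126.125 s.

1126.125 seconds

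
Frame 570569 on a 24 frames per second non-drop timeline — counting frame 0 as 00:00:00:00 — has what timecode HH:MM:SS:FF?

570569 ÷ 24 = 23773 full seconds, remainder 17 frames.
23773 s = 6 h 36 min 13 s.
Timecode: 06:36:13:17.

06:36:13:17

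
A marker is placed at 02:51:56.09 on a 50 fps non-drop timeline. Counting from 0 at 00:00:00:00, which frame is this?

515809

Total seconds to the label: (2 × 3600 + 51 × 60 + 56) = 10316.
Frame index = 10316 × 50 + 9 = 515809.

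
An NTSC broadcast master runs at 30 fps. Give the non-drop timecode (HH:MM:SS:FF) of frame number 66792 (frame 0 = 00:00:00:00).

66792 ÷ 30 = 2226 full seconds, remainder 12 frames.
2226 s = 0 h 37 min 6 s.
Timecode: 00:37:06:12.

00:37:06:12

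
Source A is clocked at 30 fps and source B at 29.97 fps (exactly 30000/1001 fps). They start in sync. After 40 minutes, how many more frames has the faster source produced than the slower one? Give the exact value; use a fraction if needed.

72000/1001 frames

40 min = 2400 s.
A emits 30 × 2400 = 72000 frames; B emits 30000/1001 × 2400 = 72000000/1001.
Difference = 72000/1001 frames (≈ 71.9281); B is behind A.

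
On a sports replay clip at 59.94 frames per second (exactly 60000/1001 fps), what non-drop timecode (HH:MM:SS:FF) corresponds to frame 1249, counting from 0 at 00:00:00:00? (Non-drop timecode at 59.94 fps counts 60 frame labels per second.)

1249 ÷ 60 = 20 full seconds, remainder 49 frames.
20 s = 0 h 0 min 20 s.
Timecode: 00:00:20:49.

00:00:20:49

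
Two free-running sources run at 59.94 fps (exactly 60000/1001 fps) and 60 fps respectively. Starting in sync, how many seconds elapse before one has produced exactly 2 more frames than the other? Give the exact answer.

The gap grows by |60 − 60000/1001| = 60/1001 frames per second.
Time for a 2-frame gap: 2 ÷ (60/1001) = 1001/30 s.

1001/30 seconds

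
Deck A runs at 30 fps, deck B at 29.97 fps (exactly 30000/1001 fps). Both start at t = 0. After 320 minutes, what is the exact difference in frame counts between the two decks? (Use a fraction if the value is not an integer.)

320 min = 19200 s.
A emits 30 × 19200 = 576000 frames; B emits 30000/1001 × 19200 = 576000000/1001.
Difference = 576000/1001 frames (≈ 575.4246); B is behind A.

576000/1001 frames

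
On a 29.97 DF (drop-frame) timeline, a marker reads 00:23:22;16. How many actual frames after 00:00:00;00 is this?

42034

Complete 10-minute blocks: 2, each 17982 frames → 35964.
Remaining 3 whole minutes in the current block: 1800 + 2 × 1798 = 5396 frames.
Within the current minute: 22 × 30 + 16 − 2 = 674 (labels ;00/;01 skipped at this minute). Total = 35964 + 5396 + 674 = 42034.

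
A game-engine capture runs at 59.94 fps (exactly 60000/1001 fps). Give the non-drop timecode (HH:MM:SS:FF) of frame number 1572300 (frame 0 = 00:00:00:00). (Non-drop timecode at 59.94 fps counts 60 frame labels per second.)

07:16:45:00

1572300 ÷ 60 = 26205 full seconds, remainder 0 frames.
26205 s = 7 h 16 min 45 s.
Timecode: 07:16:45:00.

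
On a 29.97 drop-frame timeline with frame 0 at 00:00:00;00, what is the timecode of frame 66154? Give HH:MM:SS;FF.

00:36:47;10

Each 10-minute DF block holds 10 × 60 × 30 − 9 × 2 = 17982 frames. 66154 ÷ 17982 → 3 full blocks, remainder 12208.
Within the partial block the first minute is 1800 frames and each further minute 1798, so 6 further minute boundaries passed. Total skipped labels = 18 × 3 + 2 × 6 = 66.
Non-drop label index = 66154 + 66 = 66220; at 30 labels/s that is 00:36:47:10, i.e. DF 00:36:47;10.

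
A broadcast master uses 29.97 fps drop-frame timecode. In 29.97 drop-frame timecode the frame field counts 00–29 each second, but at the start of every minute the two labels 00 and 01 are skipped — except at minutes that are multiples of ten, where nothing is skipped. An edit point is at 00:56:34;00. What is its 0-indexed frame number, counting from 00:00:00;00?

Complete 10-minute blocks: 5, each 17982 frames → 89910.
Remaining 6 whole minutes in the current block: 1800 + 5 × 1798 = 10790 frames.
Within the current minute: 34 × 30 + 0 − 2 = 1018 (labels ;00/;01 skipped at this minute). Total = 89910 + 10790 + 1018 = 101718.

101718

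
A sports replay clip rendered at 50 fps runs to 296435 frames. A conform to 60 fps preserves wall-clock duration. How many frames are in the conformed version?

Target frames = source frames × (target rate / source rate) = 296435 × (60)/(50) = 296435 × 6/5 = 355722.

355722 frames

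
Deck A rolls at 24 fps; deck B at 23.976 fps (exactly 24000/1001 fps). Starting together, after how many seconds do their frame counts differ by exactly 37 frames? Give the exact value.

37037/24 seconds

The gap grows by |24000/1001 − 24| = 24/1001 frames per second.
Time for a 37-frame gap: 37 ÷ (24/1001) = 37037/24 s.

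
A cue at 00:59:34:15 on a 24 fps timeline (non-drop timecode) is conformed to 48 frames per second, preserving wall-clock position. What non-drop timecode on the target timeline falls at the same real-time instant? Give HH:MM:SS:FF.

00:59:34:30

Source frame index: (0×3600 + 59×60 + 34) × 24 + 15 = 85791.
Real time: 85791 / (24) = 28597/8 s.
Target frame: (28597/8) × (48) = 171582.
At 48 labels/s: frame 171582 → 00:59:34:30.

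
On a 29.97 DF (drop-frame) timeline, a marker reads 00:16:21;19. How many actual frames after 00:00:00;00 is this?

29419

Complete 10-minute blocks: 1, each 17982 frames → 17982.
Remaining 6 whole minutes in the current block: 1800 + 5 × 1798 = 10790 frames.
Within the current minute: 21 × 30 + 19 − 2 = 647 (labels ;00/;01 skipped at this minute). Total = 17982 + 10790 + 647 = 29419.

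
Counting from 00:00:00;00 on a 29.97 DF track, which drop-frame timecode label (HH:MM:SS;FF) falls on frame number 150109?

01:23:28;19

Ten DF minutes hold 17982 frames, so frame 150109 lies in block 8 (frames 143856–161837) with 6253 frames into that block.
The block's first minute is 1800 frames and the rest 1798 each; 6253 frames reaches minute 3, so 8 × 18 + 3 × 2 = 150 labels have been skipped so far.
Adding those back, label number 150109 + 150 = 150259 at 30 labels/s is 5008 s + 19 f = 1 h 23 min 28 s frame 19, i.e. 01:23:28;19.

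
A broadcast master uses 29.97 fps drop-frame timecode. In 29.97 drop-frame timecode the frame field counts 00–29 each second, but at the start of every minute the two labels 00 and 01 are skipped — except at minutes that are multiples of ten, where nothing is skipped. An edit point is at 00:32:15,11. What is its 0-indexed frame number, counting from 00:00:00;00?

58003

As if non-drop at 30 labels/s: (0 × 3600 + 32 × 60 + 15) × 30 + 11 = 58061.
Minute boundaries passed: 32; those not divisible by 10: 32 − 3 = 29; dropped labels = 2 × 29 = 58.
Actual frame index = 58061 − 58 = 58003.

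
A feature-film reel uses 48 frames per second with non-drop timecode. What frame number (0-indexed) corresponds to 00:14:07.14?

frame 40670

Total seconds to the label: (0 × 3600 + 14 × 60 + 7) = 847.
Frame index = 847 × 48 + 14 = 40670.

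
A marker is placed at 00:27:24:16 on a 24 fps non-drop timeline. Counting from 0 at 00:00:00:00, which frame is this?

Total seconds to the label: (0 × 3600 + 27 × 60 + 24) = 1644.
Frame index = 1644 × 24 + 16 = 39472.

frame 39472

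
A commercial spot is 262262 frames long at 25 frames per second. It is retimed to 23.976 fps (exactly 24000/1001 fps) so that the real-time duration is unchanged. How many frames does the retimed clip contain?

251520 frames

Target frames = source frames × (target rate / source rate) = 262262 × (24000/1001)/(25) = 262262 × 960/1001 = 251520.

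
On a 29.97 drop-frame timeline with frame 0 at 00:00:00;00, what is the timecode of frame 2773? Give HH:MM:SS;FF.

Each 10-minute DF block holds 10 × 60 × 30 − 9 × 2 = 17982 frames. 2773 ÷ 17982 → 0 full blocks, remainder 2773.
Within the partial block the first minute is 1800 frames and each further minute 1798, so 1 further minute boundary passed. Total skipped labels = 18 × 0 + 2 × 1 = 2.
Non-drop label index = 2773 + 2 = 2775; at 30 labels/s that is 00:01:32:15, i.e. DF 00:01:32;15.

00:01:32;15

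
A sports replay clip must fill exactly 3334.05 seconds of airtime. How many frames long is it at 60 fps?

Frames = 3334.05 × 60 = 200043.

200043 frames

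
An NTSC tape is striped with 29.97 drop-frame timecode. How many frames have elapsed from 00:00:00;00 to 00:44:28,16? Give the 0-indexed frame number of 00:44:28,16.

Complete 10-minute blocks: 4, each 17982 frames → 71928.
Remaining 4 whole minutes in the current block: 1800 + 3 × 1798 = 7194 frames.
Within the current minute: 28 × 30 + 16 − 2 = 854 (labels ;00/;01 skipped at this minute). Total = 71928 + 7194 + 854 = 79976.

79976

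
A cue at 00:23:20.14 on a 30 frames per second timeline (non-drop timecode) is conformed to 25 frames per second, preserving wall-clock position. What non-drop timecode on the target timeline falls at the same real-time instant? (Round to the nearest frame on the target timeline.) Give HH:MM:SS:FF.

00:23:20:12

Source frame index: (0×3600 + 23×60 + 20) × 30 + 14 = 42014.
Real time: 42014 / (30) = 21007/15 s.
Target frame: (21007/15) × (25) = 105035/3 ≈ 35011.667 → 35012.
At 25 labels/s: frame 35012 → 00:23:20:12.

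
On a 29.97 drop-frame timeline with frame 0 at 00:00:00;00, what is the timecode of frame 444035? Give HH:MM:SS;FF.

Each 10-minute DF block holds 10 × 60 × 30 − 9 × 2 = 17982 frames. 444035 ÷ 17982 → 24 full blocks, remainder 12467.
Within the partial block the first minute is 1800 frames and each further minute 1798, so 6 further minute boundaries passed. Total skipped labels = 18 × 24 + 2 × 6 = 444.
Non-drop label index = 444035 + 444 = 444479; at 30 labels/s that is 04:06:55:29, i.e. DF 04:06:55;29.

04:06:55;29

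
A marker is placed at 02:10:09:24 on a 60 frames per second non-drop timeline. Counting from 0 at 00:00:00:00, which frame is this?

468564

Total seconds to the label: (2 × 3600 + 10 × 60 + 9) = 7809.
Frame index = 7809 × 60 + 24 = 468564.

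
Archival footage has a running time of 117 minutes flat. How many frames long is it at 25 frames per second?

117 min = 7020 s.
Frames = 7020 × 25 = 175500.

175500 frames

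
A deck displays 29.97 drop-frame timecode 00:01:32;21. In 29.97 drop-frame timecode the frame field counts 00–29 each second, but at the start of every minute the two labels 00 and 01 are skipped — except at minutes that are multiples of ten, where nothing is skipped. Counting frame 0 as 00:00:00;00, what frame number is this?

2779

As if non-drop at 30 labels/s: (0 × 3600 + 1 × 60 + 32) × 30 + 21 = 2781.
Minute boundaries passed: 1; those not divisible by 10: 1 − 0 = 1; dropped labels = 2 × 1 = 2.
Actual frame index = 2781 − 2 = 2779.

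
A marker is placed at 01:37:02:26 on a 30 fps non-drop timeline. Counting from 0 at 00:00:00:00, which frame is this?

174686

Total seconds to the label: (1 × 3600 + 37 × 60 + 2) = 5822.
Frame index = 5822 × 30 + 26 = 174686.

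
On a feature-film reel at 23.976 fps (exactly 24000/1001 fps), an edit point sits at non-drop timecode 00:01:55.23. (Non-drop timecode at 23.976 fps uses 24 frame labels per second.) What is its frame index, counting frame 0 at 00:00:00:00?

Total seconds to the label: (0 × 3600 + 1 × 60 + 55) = 115.
Frame index = 115 × 24 + 23 = 2783.

frame 2783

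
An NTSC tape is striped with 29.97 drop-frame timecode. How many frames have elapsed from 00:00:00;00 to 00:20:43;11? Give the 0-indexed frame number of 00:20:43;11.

As if non-drop at 30 labels/s: (0 × 3600 + 20 × 60 + 43) × 30 + 11 = 37301.
Minute boundaries passed: 20; those not divisible by 10: 20 − 2 = 18; dropped labels = 2 × 18 = 36.
Actual frame index = 37301 − 36 = 37265.

37265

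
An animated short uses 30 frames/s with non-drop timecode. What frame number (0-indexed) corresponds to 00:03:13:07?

5797

Total seconds to the label: (0 × 3600 + 3 × 60 + 13) = 193.
Frame index = 193 × 30 + 7 = 5797.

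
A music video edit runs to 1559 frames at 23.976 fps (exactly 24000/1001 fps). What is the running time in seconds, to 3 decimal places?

65.023 seconds

Running time = 1559 × 1001/24000 = 1560559/24000 s ≈ 65.023 s.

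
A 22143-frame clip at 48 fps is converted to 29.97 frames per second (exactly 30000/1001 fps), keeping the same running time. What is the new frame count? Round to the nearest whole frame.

13826 frames

Frames at target rate = 22143 × (30000/1001) / (48) = 1258125/91 ≈ 13825.549.
Nearest whole frame: 13826.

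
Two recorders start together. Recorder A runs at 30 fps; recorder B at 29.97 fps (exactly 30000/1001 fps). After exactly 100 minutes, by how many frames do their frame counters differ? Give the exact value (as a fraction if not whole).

180000/1001 frames

100 min = 6000 s.
A emits 30 × 6000 = 180000 frames; B emits 30000/1001 × 6000 = 180000000/1001.
Difference = 180000/1001 frames (≈ 179.8202); B is behind A.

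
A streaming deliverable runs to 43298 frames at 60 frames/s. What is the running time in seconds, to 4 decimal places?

721.6333 seconds

Running time = 43298 × 1/60 = 21649/30 s ≈ 721.6333 s.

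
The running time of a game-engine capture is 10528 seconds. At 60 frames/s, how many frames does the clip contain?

631680 frames

Frames = 10528 × 60 = 631680.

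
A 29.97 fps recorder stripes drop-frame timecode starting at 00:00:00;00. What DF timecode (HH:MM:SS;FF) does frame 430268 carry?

Each 10-minute DF block holds 10 × 60 × 30 − 9 × 2 = 17982 frames. 430268 ÷ 17982 → 23 full blocks, remainder 16682.
Within the partial block the first minute is 1800 frames and each further minute 1798, so 9 further minute boundaries passed. Total skipped labels = 18 × 23 + 2 × 9 = 432.
Non-drop label index = 430268 + 432 = 430700; at 30 labels/s that is 03:59:16:20, i.e. DF 03:59:16;20.

03:59:16;20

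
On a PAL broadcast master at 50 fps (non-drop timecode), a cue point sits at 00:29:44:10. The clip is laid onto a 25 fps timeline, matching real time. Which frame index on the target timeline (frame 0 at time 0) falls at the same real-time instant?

Source frame index: (0×3600 + 29×60 + 44) × 50 + 10 = 89210.
Real time: 89210 / (50) = 8921/5 s.
Target frame: (8921/5) × (25) = 44605.

frame 44605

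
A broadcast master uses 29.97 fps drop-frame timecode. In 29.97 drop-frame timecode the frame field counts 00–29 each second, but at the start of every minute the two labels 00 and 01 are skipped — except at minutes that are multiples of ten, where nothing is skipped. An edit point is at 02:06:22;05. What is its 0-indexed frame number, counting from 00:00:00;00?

227237

Complete 10-minute blocks: 12, each 17982 frames → 215784.
Remaining 6 whole minutes in the current block: 1800 + 5 × 1798 = 10790 frames.
Within the current minute: 22 × 30 + 5 − 2 = 663 (labels ;00/;01 skipped at this minute). Total = 215784 + 10790 + 663 = 227237.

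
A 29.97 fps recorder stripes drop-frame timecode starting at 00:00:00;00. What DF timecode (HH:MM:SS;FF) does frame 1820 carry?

00:01:00;22

Ten DF minutes hold 17982 frames, so frame 1820 lies in block 0 (frames 0–17981) with 1820 frames into that block.
The block's first minute is 1800 frames and the rest 1798 each; 1820 frames reaches minute 1, so 0 × 18 + 1 × 2 = 2 labels have been skipped so far.
Adding those back, label number 1820 + 2 = 1822 at 30 labels/s is 60 s + 22 f = 0 h 1 min 0 s frame 22, i.e. 00:01:00;22.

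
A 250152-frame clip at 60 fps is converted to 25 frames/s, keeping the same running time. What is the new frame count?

Frames at target rate = 250152 × (25) / (60) = 104230.

104230 frames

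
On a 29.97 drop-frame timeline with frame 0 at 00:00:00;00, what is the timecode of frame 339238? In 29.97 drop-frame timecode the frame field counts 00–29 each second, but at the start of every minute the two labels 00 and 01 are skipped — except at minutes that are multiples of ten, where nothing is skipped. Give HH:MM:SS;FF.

03:08:39;08

Each 10-minute DF block holds 10 × 60 × 30 − 9 × 2 = 17982 frames. 339238 ÷ 17982 → 18 full blocks, remainder 15562.
Within the partial block the first minute is 1800 frames and each further minute 1798, so 8 further minute boundaries passed. Total skipped labels = 18 × 18 + 2 × 8 = 340.
Non-drop label index = 339238 + 340 = 339578; at 30 labels/s that is 03:08:39:08, i.e. DF 03:08:39;08.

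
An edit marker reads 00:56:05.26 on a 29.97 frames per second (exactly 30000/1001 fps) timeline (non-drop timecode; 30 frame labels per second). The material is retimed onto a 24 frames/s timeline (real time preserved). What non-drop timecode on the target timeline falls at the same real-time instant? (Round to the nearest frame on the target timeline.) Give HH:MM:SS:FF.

Source frame index: (0×3600 + 56×60 + 5) × 30 + 26 = 100976.
Real time: 100976 / (30000/1001) = 6317311/1875 s.
Target frame: (6317311/1875) × (24) = 50538488/625 ≈ 80861.581 → 80862.
At 24 labels/s: frame 80862 → 00:56:09:06.

00:56:09:06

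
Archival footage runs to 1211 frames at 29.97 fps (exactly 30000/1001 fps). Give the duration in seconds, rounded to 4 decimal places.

Running time = 1211 × 1001/30000 = 1212211/30000 s ≈ 40.4070 s.

40.4070 seconds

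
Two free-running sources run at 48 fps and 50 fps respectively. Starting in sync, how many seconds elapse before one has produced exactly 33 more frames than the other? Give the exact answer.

16.5 seconds

The gap grows by |50 − 48| = 2 frames per second.
Time for a 33-frame gap: 33 ÷ (2) = 16.5 s.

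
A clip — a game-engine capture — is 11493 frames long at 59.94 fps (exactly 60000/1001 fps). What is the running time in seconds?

191.74155 seconds

Running time = 11493 / (60000/1001) = 191.74155 s.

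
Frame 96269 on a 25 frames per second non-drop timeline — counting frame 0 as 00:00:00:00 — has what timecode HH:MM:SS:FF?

01:04:10:19

96269 ÷ 25 = 3850 full seconds, remainder 19 frames.
3850 s = 1 h 4 min 10 s.
Timecode: 01:04:10:19.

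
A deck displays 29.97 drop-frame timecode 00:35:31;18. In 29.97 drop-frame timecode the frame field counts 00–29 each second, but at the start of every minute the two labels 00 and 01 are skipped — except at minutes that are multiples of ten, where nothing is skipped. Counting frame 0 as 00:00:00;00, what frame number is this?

63884

As if non-drop at 30 labels/s: (0 × 3600 + 35 × 60 + 31) × 30 + 18 = 63948.
Minute boundaries passed: 35; those not divisible by 10: 35 − 3 = 32; dropped labels = 2 × 32 = 64.
Actual frame index = 63948 − 64 = 63884.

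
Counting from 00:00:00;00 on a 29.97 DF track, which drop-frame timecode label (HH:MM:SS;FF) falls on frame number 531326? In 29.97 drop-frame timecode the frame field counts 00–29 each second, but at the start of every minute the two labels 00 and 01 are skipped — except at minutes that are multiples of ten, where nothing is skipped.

04:55:28;18

Each 10-minute DF block holds 10 × 60 × 30 − 9 × 2 = 17982 frames. 531326 ÷ 17982 → 29 full blocks, remainder 9848.
Within the partial block the first minute is 1800 frames and each further minute 1798, so 5 further minute boundaries passed. Total skipped labels = 18 × 29 + 2 × 5 = 532.
Non-drop label index = 531326 + 532 = 531858; at 30 labels/s that is 04:55:28:18, i.e. DF 04:55:28;18.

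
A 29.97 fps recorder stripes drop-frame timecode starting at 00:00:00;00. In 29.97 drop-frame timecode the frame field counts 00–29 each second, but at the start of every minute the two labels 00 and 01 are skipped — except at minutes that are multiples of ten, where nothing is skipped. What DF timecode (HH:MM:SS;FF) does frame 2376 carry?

Each 10-minute DF block holds 10 × 60 × 30 − 9 × 2 = 17982 frames. 2376 ÷ 17982 → 0 full blocks, remainder 2376.
Within the partial block the first minute is 1800 frames and each further minute 1798, so 1 further minute boundary passed. Total skipped labels = 18 × 0 + 2 × 1 = 2.
Non-drop label index = 2376 + 2 = 2378; at 30 labels/s that is 00:01:19:08, i.e. DF 00:01:19;08.

00:01:19;08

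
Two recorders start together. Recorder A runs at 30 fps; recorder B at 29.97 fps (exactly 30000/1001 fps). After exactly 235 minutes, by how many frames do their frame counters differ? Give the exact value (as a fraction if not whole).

235 min = 14100 s.
A emits 30 × 14100 = 423000 frames; B emits 30000/1001 × 14100 = 423000000/1001.
Difference = 423000/1001 frames (≈ 422.5774); B is behind A.

423000/1001 frames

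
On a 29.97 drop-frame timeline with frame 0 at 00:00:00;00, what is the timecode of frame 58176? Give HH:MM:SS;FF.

Each 10-minute DF block holds 10 × 60 × 30 − 9 × 2 = 17982 frames. 58176 ÷ 17982 → 3 full blocks, remainder 4230.
Within the partial block the first minute is 1800 frames and each further minute 1798, so 2 further minute boundaries passed. Total skipped labels = 18 × 3 + 2 × 2 = 58.
Non-drop label index = 58176 + 58 = 58234; at 30 labels/s that is 00:32:21:04, i.e. DF 00:32:21;04.

00:32:21;04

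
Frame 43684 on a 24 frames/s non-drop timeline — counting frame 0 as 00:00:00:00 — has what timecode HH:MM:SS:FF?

00:30:20:04

43684 ÷ 24 = 1820 full seconds, remainder 4 frames.
1820 s = 0 h 30 min 20 s.
Timecode: 00:30:20:04.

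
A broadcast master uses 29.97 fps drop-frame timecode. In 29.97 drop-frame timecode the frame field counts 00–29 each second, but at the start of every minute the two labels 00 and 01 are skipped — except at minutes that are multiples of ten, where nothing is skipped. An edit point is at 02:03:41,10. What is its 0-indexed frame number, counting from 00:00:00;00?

Complete 10-minute blocks: 12, each 17982 frames → 215784.
Remaining 3 whole minutes in the current block: 1800 + 2 × 1798 = 5396 frames.
Within the current minute: 41 × 30 + 10 − 2 = 1238 (labels ;00/;01 skipped at this minute). Total = 215784 + 5396 + 1238 = 222418.

222418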